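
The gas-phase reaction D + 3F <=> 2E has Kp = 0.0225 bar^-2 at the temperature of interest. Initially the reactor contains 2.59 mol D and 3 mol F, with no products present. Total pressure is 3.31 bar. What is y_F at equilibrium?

y_F = 0.442

Let X = conversion of F (basis 3 mol F); extent of reaction ξ = X.
Species balance: n_D = 2.59 − X; n_F = 3 − 3X; n_E = 2X.
Summing: n_T = 5.59 − 2X.
With p_i = (n_i/n_T)P, Kp = p_E^2 / (p_D p_F^3).
Equating to 0.0225 bar^-2 and solving on 0 < X < 1: X = 0.251.
Then n_F = 2.25, n_T = 5.09, so y_F = 0.442.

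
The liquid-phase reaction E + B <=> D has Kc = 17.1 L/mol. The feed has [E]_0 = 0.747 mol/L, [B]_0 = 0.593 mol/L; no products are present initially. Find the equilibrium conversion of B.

Let X = conversion of B; extent ξ = 0.593·X mol/L.
Concentrations: [E] = 0.747 − 0.593X; [B] = 0.593 − 0.593X; [D] = 0.593X.
Kc = [D] / ([E] [B]).
Setting equal to 17.1 and solving for X on (0,1) gives X = 0.818.

X = 0.818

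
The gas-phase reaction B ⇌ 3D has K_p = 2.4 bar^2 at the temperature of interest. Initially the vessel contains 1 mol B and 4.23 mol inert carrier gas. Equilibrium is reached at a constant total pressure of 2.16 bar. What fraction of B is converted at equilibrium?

X = 0.655

Basis: 1 mol B initially; let X = conversion of B. Extent ξ = X.
At extent ξ: n_B = 1 − X; n_D = 3X; n_I = 4.23 (inert).
Total moles n_T = 5.23 + 2X.
y_i = n_i/n_T, p_i = y_i·P. K_p = p_D^3 / (p_B).
Equating to 2.4 bar^2 and solving on 0 < X < 1: X = 0.655.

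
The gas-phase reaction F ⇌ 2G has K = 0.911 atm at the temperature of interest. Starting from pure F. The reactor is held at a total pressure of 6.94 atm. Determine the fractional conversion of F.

Take 1 mol F as basis and let X be its fractional conversion, so ξ = X.
At extent ξ: n_F = 1 − X; n_G = 2X.
Total moles n_T = 1 + X.
y_i = n_i/n_T, p_i = y_i·P. K = p_G^2 / (p_F).
This yields a degree-2 equation in X; solving on (0,1), X = 0.178.

X = 0.178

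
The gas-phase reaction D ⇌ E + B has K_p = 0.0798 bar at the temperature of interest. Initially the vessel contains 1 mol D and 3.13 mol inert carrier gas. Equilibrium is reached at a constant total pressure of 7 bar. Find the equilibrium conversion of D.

X = 0.199

Let X = conversion of D (basis 1 mol D); extent of reaction ξ = X.
Moles: n_D = 1 − X; n_E = X; n_B = X; n_I = 3.13 (inert).
Total moles n_T = 4.13 + X.
With p_i = (n_i/n_T)P, K_p = p_E p_B / (p_D).
Equating to 0.0798 bar and solving on 0 < X < 1: X = 0.199.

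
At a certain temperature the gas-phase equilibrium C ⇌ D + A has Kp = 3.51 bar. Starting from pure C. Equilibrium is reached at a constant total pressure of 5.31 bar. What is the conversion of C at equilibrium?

X = 0.631

Basis: 1 mol C initially; let X = conversion of C. Extent ξ = X.
Mole table: n_C = 1 − X; n_D = X; n_A = X.
n_T = Σnᵢ = 1 + X.
With p_i = (n_i/n_T)P, Kp = p_D p_A / (p_C).
Substituting and setting equal to 3.51 bar gives a polynomial in X; the root in (0,1) is X = 0.631.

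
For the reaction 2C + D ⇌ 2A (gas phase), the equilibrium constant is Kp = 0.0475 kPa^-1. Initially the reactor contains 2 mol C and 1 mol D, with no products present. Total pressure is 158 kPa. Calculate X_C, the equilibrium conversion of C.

Let X = conversion of C (basis 2 mol C); extent of reaction ξ = X.
Species balance: n_C = 2 − 2X; n_D = 1 − X; n_A = 2X.
Summing: n_T = 3 − X.
Mole fractions y_i = n_i/n_T; Kp = p_A^2 / (p_C^2 p_D) with p_i = y_i·P.
This yields a degree-3 equation in X; solving on (0,1), X = 0.542.

X = 0.542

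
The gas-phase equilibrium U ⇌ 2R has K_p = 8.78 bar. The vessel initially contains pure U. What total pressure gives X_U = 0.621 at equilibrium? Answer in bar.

Basis: 1 mol U initially; let X = conversion of U. Extent ξ = X.
Moles: n_U = 1 − X; n_R = 2X.
n_T = Σnᵢ = 1 + X.
K_p = p_R^2 / (p_U) with p_i = (n_i/n_T)·P.
At X = 0.621: the mole-fraction product g(X) = Π y_i^ν_i = 2.511. Since K_p = g(X)·P^{1}, P = (K_p/g)^(1/1) = (8.78/2.511)^(1/1) = 3.5 bar.

P = 3.5 bar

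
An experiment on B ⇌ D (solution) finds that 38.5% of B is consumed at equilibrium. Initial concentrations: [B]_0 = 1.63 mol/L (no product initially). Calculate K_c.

Let X = conversion of B.
Concentrations: [B] = 1.63 − 1.63X; [D] = 1.63X.
At X = 0.385: [B] = 1, [D] = 0.628.
K_c = [D] / ([B]) = 0.626.

K_c = 0.626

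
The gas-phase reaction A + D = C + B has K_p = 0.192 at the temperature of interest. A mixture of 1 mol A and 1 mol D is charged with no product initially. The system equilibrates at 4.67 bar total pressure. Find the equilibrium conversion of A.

X = 0.305

Let X = conversion of A (basis 1 mol A); extent of reaction ξ = X.
At extent ξ: n_A = 1 − X; n_D = 1 − X; n_C = X; n_B = X.
Since Δν = 0, n_T = 2 throughout.
y_i = n_i/n_T, p_i = y_i·P. K_p = p_C p_B / (p_A p_D).
Substituting and setting equal to 0.192 gives a polynomial in X; the root in (0,1) is X = 0.305.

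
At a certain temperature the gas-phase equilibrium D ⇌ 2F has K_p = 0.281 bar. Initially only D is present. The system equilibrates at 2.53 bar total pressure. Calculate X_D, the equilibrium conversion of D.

Basis: 1 mol D initially; let X = conversion of D. Extent ξ = X.
Moles: n_D = 1 − X; n_F = 2X.
Total moles n_T = 1 + X.
With p_i = (n_i/n_T)P, K_p = p_F^2 / (p_D).
Substituting and setting equal to 0.281 bar gives a polynomial in X; the root in (0,1) is X = 0.164.

X = 0.164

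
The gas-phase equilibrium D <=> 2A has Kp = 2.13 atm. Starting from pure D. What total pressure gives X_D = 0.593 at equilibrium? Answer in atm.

Basis: 1 mol D initially; let X = conversion of D. Extent ξ = X.
Species balance: n_D = 1 − X; n_A = 2X.
Summing: n_T = 1 + X.
Kp = p_A^2 / (p_D) with p_i = (n_i/n_T)·P.
At X = 0.593: the mole-fraction product g(X) = Π y_i^ν_i = 2.169. Since Kp = g(X)·P^{1}, P = (Kp/g)^(1/1) = (2.13/2.169)^(1/1) = 0.982 atm.

P = 0.982 atm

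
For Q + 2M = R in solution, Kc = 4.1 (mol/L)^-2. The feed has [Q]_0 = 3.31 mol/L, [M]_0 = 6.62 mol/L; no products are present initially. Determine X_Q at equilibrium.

X = 0.833

Let X = conversion of Q; extent ξ = 3.31·X mol/L.
Concentrations: [Q] = 3.31 − 3.31X; [M] = 6.62 − 6.62X; [R] = 3.31X.
Kc = [R] / ([Q] [M]^2).
This equals 4.1 at X = 0.833 (the root in 0 < X < 1).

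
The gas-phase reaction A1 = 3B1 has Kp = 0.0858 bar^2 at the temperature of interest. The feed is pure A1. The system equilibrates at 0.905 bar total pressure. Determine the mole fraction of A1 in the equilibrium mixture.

Take 1 mol A1 as basis and let X be its fractional conversion, so ξ = X.
Species balance: n_A1 = 1 − X; n_B1 = 3X.
Total moles n_T = 1 + 2X.
y_i = n_i/n_T, p_i = y_i·P. Kp = p_B1^3 / (p_A1).
This yields a degree-3 equation in X; solving on (0,1), X = 0.181.
Then n_A1 = 0.819, n_T = 1.36, so y_A1 = 0.602.

y_A1 = 0.602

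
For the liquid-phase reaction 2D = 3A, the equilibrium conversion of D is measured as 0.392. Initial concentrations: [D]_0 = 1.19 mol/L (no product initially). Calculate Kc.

Let X = conversion of D.
Concentrations: [D] = 1.19 − 1.19X; [A] = 1.78X.
At X = 0.392: [D] = 0.724, [A] = 0.7.
Kc = [A]^3 / ([D]^2) = 0.654 mol/L.

Kc = 0.654 mol/L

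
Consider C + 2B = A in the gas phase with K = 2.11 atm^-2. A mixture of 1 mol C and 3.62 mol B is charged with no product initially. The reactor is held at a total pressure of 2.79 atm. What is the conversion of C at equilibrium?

Basis: 1 mol C initially; let X = conversion of C. Extent ξ = X.
Species balance: n_C = 1 − X; n_B = 3.62 − 2X; n_A = X.
Summing: n_T = 4.62 − 2X.
Mole fractions y_i = n_i/n_T; K = p_A / (p_C p_B^2) with p_i = y_i·P.
Equating to 2.11 atm^-2 and solving on 0 < X < 1: X = 0.875.

X = 0.875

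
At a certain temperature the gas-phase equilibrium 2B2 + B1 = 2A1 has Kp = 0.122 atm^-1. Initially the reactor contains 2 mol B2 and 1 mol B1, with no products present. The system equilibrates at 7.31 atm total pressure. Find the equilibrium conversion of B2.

Let X = conversion of B2 (basis 2 mol B2); extent of reaction ξ = X.
Mole table: n_B2 = 2 − 2X; n_B1 = 1 − X; n_A1 = 2X.
Summing: n_T = 3 − X.
Mole fractions y_i = n_i/n_T; Kp = p_A1^2 / (p_B2^2 p_B1) with p_i = y_i·P.
Setting this equal to 0.122 atm^-1 and taking the physical root (0 < X < 1) gives X = 0.322.

X = 0.322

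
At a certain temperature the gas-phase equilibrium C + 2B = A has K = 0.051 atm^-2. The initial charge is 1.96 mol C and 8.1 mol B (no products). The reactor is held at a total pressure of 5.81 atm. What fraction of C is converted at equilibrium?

X = 0.497

Take 1.96 mol C as basis and let X be its fractional conversion, so ξ = 1.96X.
Species balance: n_C = 1.96 − 1.96X; n_B = 8.1 − 3.92X; n_A = 1.96X.
n_T = Σnᵢ = 10.1 − 3.92X.
With p_i = (n_i/n_T)P, K = p_A / (p_C p_B^2).
This yields a degree-3 equation in X; solving on (0,1), X = 0.497.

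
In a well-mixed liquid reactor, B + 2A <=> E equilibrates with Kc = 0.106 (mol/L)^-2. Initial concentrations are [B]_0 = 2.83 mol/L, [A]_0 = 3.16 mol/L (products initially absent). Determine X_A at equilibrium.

Let X = conversion of A; extent ξ = 3.16X/2 mol/L.
Concentrations: [B] = 2.83 − 1.58X; [A] = 3.16 − 3.16X; [E] = 1.58X.
Kc = [E] / ([B] [A]^2).
This equals 0.106 at X = 0.443 (the root in 0 < X < 1).

X = 0.443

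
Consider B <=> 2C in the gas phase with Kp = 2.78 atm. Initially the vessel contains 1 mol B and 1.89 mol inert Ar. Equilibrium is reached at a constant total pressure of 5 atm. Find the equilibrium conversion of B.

X = 0.490

Basis: 1 mol B initially; let X = conversion of B. Extent ξ = X.
At extent ξ: n_B = 1 − X; n_C = 2X; n_I = 1.89 (inert).
Total moles n_T = 2.89 + X.
y_i = n_i/n_T, p_i = y_i·P. Kp = p_C^2 / (p_B).
Equating to 2.78 atm and solving on 0 < X < 1: X = 0.490.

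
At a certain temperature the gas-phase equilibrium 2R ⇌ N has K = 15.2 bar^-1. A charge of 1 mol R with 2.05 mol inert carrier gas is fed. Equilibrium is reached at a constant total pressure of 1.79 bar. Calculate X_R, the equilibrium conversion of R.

X = 0.802

Basis: 1 mol R initially; let X = conversion of R. Extent ξ = 0.5X.
At extent ξ: n_R = 1 − X; n_N = 0.5X; n_I = 2.05 (inert).
Summing: n_T = 3.05 − 0.5X.
y_i = n_i/n_T, p_i = y_i·P. K = p_N / (p_R^2).
Substituting and setting equal to 15.2 bar^-1 gives a polynomial in X; the root in (0,1) is X = 0.802.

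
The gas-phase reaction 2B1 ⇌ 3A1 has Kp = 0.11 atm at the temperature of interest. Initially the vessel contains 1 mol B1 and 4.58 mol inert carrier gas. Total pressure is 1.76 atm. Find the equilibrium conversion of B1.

X = 0.354

Basis: 1 mol B1 initially; let X = conversion of B1. Extent ξ = 0.5X.
At extent ξ: n_B1 = 1 − X; n_A1 = 1.5X; n_I = 4.58 (inert).
Summing: n_T = 5.58 + 0.5X.
Mole fractions y_i = n_i/n_T; Kp = p_A1^3 / (p_B1^2) with p_i = y_i·P.
Substituting and setting equal to 0.11 atm gives a polynomial in X; the root in (0,1) is X = 0.354.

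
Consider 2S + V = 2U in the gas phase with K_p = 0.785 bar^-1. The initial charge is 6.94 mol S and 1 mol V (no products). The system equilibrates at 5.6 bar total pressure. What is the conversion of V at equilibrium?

X = 0.837

Basis: 1 mol V initially; let X = conversion of V. Extent ξ = X.
Mole table: n_S = 6.94 − 2X; n_V = 1 − X; n_U = 2X.
Summing: n_T = 7.94 − X.
y_i = n_i/n_T, p_i = y_i·P. K_p = p_U^2 / (p_S^2 p_V).
This yields a degree-3 equation in X; solving on (0,1), X = 0.837.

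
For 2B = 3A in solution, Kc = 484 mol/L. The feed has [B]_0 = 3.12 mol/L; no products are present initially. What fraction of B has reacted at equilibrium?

X = 0.879

Let X = conversion of B; extent ξ = 3.12X/2 mol/L.
Concentrations: [B] = 3.12 − 3.12X; [A] = 4.68X.
Kc = [A]^3 / ([B]^2).
Solving Kc = 484 for X ∈ (0,1): X = 0.879.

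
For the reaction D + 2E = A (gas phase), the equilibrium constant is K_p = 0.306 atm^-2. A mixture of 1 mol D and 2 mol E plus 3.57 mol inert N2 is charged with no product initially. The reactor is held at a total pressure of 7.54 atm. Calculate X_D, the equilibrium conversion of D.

Basis: 1 mol D initially; let X = conversion of D. Extent ξ = X.
Mole table: n_D = 1 − X; n_E = 2 − 2X; n_A = X; n_I = 3.57 (inert).
n_T = Σnᵢ = 6.57 − 2X.
With p_i = (n_i/n_T)P, K_p = p_A / (p_D p_E^2).
Equating to 0.306 atm^-2 and solving on 0 < X < 1: X = 0.418.

X = 0.418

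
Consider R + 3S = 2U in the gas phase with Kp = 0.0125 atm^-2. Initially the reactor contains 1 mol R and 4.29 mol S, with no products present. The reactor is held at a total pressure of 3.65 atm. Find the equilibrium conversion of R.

Let X = conversion of R (basis 1 mol R); extent of reaction ξ = X.
Species balance: n_R = 1 − X; n_S = 4.29 − 3X; n_U = 2X.
Summing: n_T = 5.29 − 2X.
y_i = n_i/n_T, p_i = y_i·P. Kp = p_U^2 / (p_R p_S^3).
Substituting and setting equal to 0.0125 atm^-2 gives a polynomial in X; the root in (0,1) is X = 0.247.

X = 0.247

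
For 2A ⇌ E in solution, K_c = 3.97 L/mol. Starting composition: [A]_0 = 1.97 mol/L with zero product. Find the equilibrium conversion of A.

X = 0.777

Let X = conversion of A; extent ξ = 1.97X/2 mol/L.
Concentrations: [A] = 1.97 − 1.97X; [E] = 0.985X.
K_c = [E] / ([A]^2).
Equating to 3.97 L/mol: the physical root is X = 0.777.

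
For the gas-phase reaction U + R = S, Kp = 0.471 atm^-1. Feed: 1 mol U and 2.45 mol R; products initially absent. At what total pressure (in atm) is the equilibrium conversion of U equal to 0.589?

Basis: 1 mol U initially; let X = conversion of U. Extent ξ = X.
Moles: n_U = 1 − X; n_R = 2.45 − X; n_S = X.
n_T = Σnᵢ = 3.45 − X.
Kp = p_S / (p_U p_R) with p_i = (n_i/n_T)·P.
At X = 0.589: the mole-fraction product g(X) = Π y_i^ν_i = 2.203. Since Kp = g(X)·P^{-1}, P = (g/Kp)^(1/1) = (2.203/0.471)^(1/1) = 4.68 atm.

P = 4.68 atm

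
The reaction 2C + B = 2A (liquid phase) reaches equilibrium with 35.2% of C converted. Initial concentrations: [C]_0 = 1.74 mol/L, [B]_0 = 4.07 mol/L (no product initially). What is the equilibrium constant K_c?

Let X = conversion of C.
Concentrations: [C] = 1.74 − 1.74X; [B] = 4.07 − 0.87X; [A] = 1.74X.
At X = 0.352: [C] = 1.13, [B] = 3.76, [A] = 0.612.
K_c = [A]^2 / ([C]^2 [B]) = 0.0784 L/mol.

K_c = 0.0784 L/mol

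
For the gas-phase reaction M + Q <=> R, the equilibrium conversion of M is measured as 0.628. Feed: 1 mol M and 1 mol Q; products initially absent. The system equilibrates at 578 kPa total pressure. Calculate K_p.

Let X = conversion of M (basis 1 mol M); extent of reaction ξ = X.
Species balance: n_M = 1 − X; n_Q = 1 − X; n_R = X.
Total moles n_T = 2 − X.
At X = 0.628: n_M = 0.372, n_Q = 0.372, n_R = 0.628, n_T = 1.37.
p_i = (n_i/n_T)·P. K_p = p_R / (p_M p_Q) = 0.0108 kPa^-1.

K_p = 0.0108 kPa^-1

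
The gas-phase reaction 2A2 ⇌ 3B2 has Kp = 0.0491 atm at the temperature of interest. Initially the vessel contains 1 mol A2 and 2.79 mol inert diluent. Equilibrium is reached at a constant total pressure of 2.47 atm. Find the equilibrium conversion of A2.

X = 0.237

Let X = conversion of A2 (basis 1 mol A2); extent of reaction ξ = 0.5X.
Mole table: n_A2 = 1 − X; n_B2 = 1.5X; n_I = 2.79 (inert).
n_T = Σnᵢ = 3.79 + 0.5X.
y_i = n_i/n_T, p_i = y_i·P. Kp = p_B2^3 / (p_A2^2).
This yields a degree-3 equation in X; solving on (0,1), X = 0.237.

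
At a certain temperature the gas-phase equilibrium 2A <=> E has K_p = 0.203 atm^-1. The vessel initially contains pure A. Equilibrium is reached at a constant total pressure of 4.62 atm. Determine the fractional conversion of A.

Let X = conversion of A (basis 1 mol A); extent of reaction ξ = 0.5X.
Species balance: n_A = 1 − X; n_E = 0.5X.
Total moles n_T = 1 − 0.5X.
y_i = n_i/n_T, p_i = y_i·P. K_p = p_E / (p_A^2).
Substituting and setting equal to 0.203 atm^-1 gives a polynomial in X; the root in (0,1) is X = 0.541.

X = 0.541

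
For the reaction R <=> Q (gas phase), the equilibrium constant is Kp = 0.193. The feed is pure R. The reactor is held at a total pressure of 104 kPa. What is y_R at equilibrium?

Let X = conversion of R (basis 1 mol R); extent of reaction ξ = X.
Mole table: n_R = 1 − X; n_Q = X.
n_T stays at 1 (no change in mole number).
y_i = n_i/n_T, p_i = y_i·P. Kp = p_Q / (p_R).
Setting this equal to 0.193 and taking the physical root (0 < X < 1) gives X = 0.162.
Then n_R = 0.838, n_T = 1, so y_R = 0.838.

y_R = 0.838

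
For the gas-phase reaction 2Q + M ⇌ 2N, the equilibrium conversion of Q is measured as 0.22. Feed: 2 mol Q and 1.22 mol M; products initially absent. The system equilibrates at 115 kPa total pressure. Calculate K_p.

Let X = conversion of Q (basis 2 mol Q); extent of reaction ξ = X.
At extent ξ: n_Q = 2 − 2X; n_M = 1.22 − X; n_N = 2X.
n_T = Σnᵢ = 3.22 − X.
At X = 0.22: n_Q = 1.56, n_M = 1, n_N = 0.44, n_T = 3.
p_i = (n_i/n_T)·P. K_p = p_N^2 / (p_Q^2 p_M) = 0.00208 kPa^-1.

K_p = 0.00208 kPa^-1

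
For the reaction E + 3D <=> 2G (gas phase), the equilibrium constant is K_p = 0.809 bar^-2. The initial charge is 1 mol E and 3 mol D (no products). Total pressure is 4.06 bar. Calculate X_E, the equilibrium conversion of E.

X = 0.583

Take 1 mol E as basis and let X be its fractional conversion, so ξ = X.
Moles: n_E = 1 − X; n_D = 3 − 3X; n_G = 2X.
Total moles n_T = 4 − 2X.
Mole fractions y_i = n_i/n_T; K_p = p_G^2 / (p_E p_D^3) with p_i = y_i·P.
This yields a degree-4 equation in X; solving on (0,1), X = 0.583.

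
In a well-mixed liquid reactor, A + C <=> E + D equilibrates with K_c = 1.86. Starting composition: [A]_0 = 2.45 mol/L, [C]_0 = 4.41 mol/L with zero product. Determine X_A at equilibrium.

X = 0.731

Let X = conversion of A; extent ξ = 2.45·X mol/L.
Concentrations: [A] = 2.45 − 2.45X; [C] = 4.41 − 2.45X; [E] = 2.45X; [D] = 2.45X.
K_c = [E] [D] / ([A] [C]).
Setting equal to 1.86 and solving for X on (0,1) gives X = 0.731.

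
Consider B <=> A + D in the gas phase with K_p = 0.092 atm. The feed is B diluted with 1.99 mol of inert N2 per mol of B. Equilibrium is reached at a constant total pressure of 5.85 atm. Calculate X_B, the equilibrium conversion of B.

Let X = conversion of B (basis 1 mol B); extent of reaction ξ = X.
Moles: n_B = 1 − X; n_A = X; n_D = X; n_I = 1.99 (inert).
Total moles n_T = 2.99 + X.
y_i = n_i/n_T, p_i = y_i·P. K_p = p_A p_D / (p_B).
Substituting and setting equal to 0.092 atm gives a polynomial in X; the root in (0,1) is X = 0.200.

X = 0.200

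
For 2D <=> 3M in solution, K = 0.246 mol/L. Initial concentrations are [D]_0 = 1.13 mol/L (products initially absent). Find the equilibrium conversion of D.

X = 0.312

Let X = conversion of D; extent ξ = 1.13X/2 mol/L.
Concentrations: [D] = 1.13 − 1.13X; [M] = 1.69X.
K = [M]^3 / ([D]^2).
Solving K = 0.246 for X ∈ (0,1): X = 0.312.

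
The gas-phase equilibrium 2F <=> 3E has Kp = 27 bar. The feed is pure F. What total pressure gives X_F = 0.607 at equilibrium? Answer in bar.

P = 7.2 bar

Basis: 1 mol F initially; let X = conversion of F. Extent ξ = 0.5X.
At extent ξ: n_F = 1 − X; n_E = 1.5X.
Summing: n_T = 1 + 0.5X.
Kp = p_E^3 / (p_F^2) with p_i = (n_i/n_T)·P.
At X = 0.607: the mole-fraction product g(X) = Π y_i^ν_i = 3.749. Since Kp = g(X)·P^{1}, P = (Kp/g)^(1/1) = (27/3.749)^(1/1) = 7.2 bar.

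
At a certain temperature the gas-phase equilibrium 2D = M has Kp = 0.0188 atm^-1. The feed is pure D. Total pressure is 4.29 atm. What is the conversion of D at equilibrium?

Take 1 mol D as basis and let X be its fractional conversion, so ξ = 0.5X.
Mole table: n_D = 1 − X; n_M = 0.5X.
Total moles n_T = 1 − 0.5X.
With p_i = (n_i/n_T)P, Kp = p_M / (p_D^2).
Setting this equal to 0.0188 atm^-1 and taking the physical root (0 < X < 1) gives X = 0.130.

X = 0.130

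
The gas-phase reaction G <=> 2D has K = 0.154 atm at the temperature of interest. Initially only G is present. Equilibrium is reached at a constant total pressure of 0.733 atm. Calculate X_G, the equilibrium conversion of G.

X = 0.223

Let X = conversion of G (basis 1 mol G); extent of reaction ξ = X.
Species balance: n_G = 1 − X; n_D = 2X.
Total moles n_T = 1 + X.
y_i = n_i/n_T, p_i = y_i·P. K = p_D^2 / (p_G).
Setting this equal to 0.154 atm and taking the physical root (0 < X < 1) gives X = 0.223.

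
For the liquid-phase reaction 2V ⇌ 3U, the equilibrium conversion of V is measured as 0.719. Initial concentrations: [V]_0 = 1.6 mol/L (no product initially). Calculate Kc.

Kc = 25.4 mol/L

Let X = conversion of V.
Concentrations: [V] = 1.6 − 1.6X; [U] = 2.4X.
At X = 0.719: [V] = 0.45, [U] = 1.73.
Kc = [U]^3 / ([V]^2) = 25.4 mol/L.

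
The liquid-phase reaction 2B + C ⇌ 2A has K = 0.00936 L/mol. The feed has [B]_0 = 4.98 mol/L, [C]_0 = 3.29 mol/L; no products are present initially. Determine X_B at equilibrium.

Let X = conversion of B; extent ξ = 4.98X/2 mol/L.
Concentrations: [B] = 4.98 − 4.98X; [C] = 3.29 − 2.49X; [A] = 4.98X.
K = [A]^2 / ([B]^2 [C]).
Solving K = 0.00936 for X ∈ (0,1): X = 0.142.

X = 0.142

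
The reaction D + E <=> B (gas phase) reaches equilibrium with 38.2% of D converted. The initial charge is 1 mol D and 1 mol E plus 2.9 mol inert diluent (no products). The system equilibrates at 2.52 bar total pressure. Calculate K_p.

Let X = conversion of D (basis 1 mol D); extent of reaction ξ = X.
Species balance: n_D = 1 − X; n_E = 1 − X; n_B = X; n_I = 2.9 (inert).
n_T = Σnᵢ = 4.9 − X.
At X = 0.382: n_D = 0.618, n_E = 0.618, n_B = 0.382, n_T = 4.52.
p_i = (n_i/n_T)·P. K_p = p_B / (p_D p_E) = 1.79 bar^-1.

K_p = 1.79 bar^-1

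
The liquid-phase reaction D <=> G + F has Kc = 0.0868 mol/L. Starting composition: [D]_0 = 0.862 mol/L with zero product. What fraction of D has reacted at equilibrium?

Let X = conversion of D; extent ξ = 0.862·X mol/L.
Concentrations: [D] = 0.862 − 0.862X; [G] = 0.862X; [F] = 0.862X.
Kc = [G] [F] / ([D]).
This equals 0.0868 at X = 0.271 (the root in 0 < X < 1).

X = 0.271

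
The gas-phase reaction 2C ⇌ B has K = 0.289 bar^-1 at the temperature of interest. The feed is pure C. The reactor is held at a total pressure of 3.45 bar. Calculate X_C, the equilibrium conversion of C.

X = 0.552

Take 1 mol C as basis and let X be its fractional conversion, so ξ = 0.5X.
Moles: n_C = 1 − X; n_B = 0.5X.
Summing: n_T = 1 − 0.5X.
With p_i = (n_i/n_T)P, K = p_B / (p_C^2).
Substituting and setting equal to 0.289 bar^-1 gives a polynomial in X; the root in (0,1) is X = 0.552.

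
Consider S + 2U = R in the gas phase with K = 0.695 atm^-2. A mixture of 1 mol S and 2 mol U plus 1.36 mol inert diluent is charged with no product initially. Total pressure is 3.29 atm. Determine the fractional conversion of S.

X = 0.439

Take 1 mol S as basis and let X be its fractional conversion, so ξ = X.
Mole table: n_S = 1 − X; n_U = 2 − 2X; n_R = X; n_I = 1.36 (inert).
Total moles n_T = 4.36 − 2X.
Mole fractions y_i = n_i/n_T; K = p_R / (p_S p_U^2) with p_i = y_i·P.
Equating to 0.695 atm^-2 and solving on 0 < X < 1: X = 0.439.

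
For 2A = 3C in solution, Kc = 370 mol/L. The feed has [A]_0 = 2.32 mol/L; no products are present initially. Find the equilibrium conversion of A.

X = 0.880

Let X = conversion of A; extent ξ = 2.32X/2 mol/L.
Concentrations: [A] = 2.32 − 2.32X; [C] = 3.48X.
Kc = [C]^3 / ([A]^2).
Solving Kc = 370 for X ∈ (0,1): X = 0.880.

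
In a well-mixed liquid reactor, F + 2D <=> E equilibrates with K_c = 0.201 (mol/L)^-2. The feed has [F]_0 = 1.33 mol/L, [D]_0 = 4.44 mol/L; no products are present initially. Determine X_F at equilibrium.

X = 0.613

Let X = conversion of F; extent ξ = 1.33·X mol/L.
Concentrations: [F] = 1.33 − 1.33X; [D] = 4.44 − 2.66X; [E] = 1.33X.
K_c = [E] / ([F] [D]^2).
Equating to 0.201 (mol/L)^-2: the physical root is X = 0.613.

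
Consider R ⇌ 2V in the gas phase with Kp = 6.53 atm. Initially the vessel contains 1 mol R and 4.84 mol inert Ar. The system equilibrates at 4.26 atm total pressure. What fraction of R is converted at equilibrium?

Basis: 1 mol R initially; let X = conversion of R. Extent ξ = X.
At extent ξ: n_R = 1 − X; n_V = 2X; n_I = 4.84 (inert).
Summing: n_T = 5.84 + X.
Mole fractions y_i = n_i/n_T; Kp = p_V^2 / (p_R) with p_i = y_i·P.
This yields a degree-2 equation in X; solving on (0,1), X = 0.767.

X = 0.767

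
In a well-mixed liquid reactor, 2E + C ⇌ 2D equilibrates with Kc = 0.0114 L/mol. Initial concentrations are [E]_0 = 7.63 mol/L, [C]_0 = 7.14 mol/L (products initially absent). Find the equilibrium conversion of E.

Let X = conversion of E; extent ξ = 7.63X/2 mol/L.
Concentrations: [E] = 7.63 − 7.63X; [C] = 7.14 − 3.81X; [D] = 7.63X.
Kc = [D]^2 / ([E]^2 [C]).
This equals 0.0114 at X = 0.212 (the root in 0 < X < 1).

X = 0.212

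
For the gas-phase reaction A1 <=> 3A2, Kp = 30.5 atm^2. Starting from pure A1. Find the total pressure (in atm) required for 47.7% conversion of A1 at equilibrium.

Let X = conversion of A1 (basis 1 mol A1); extent of reaction ξ = X.
Mole table: n_A1 = 1 − X; n_A2 = 3X.
Summing: n_T = 1 + 2X.
Kp = p_A2^3 / (p_A1) with p_i = (n_i/n_T)·P.
At X = 0.477: the mole-fraction product g(X) = Π y_i^ν_i = 1.467. Since Kp = g(X)·P^{2}, P = (Kp/g)^(1/2) = (30.5/1.467)^(1/2) = 4.56 atm.

P = 4.56 atm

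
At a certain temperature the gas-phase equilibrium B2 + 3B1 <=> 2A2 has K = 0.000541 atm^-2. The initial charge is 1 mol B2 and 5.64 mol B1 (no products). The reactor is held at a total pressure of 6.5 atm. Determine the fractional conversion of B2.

X = 0.133

Basis: 1 mol B2 initially; let X = conversion of B2. Extent ξ = X.
Species balance: n_B2 = 1 − X; n_B1 = 5.64 − 3X; n_A2 = 2X.
Summing: n_T = 6.64 − 2X.
With p_i = (n_i/n_T)P, K = p_A2^2 / (p_B2 p_B1^3).
Setting this equal to 0.000541 atm^-2 and taking the physical root (0 < X < 1) gives X = 0.133.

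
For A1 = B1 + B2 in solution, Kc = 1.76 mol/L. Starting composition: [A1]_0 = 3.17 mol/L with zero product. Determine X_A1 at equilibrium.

X = 0.518

Let X = conversion of A1; extent ξ = 3.17·X mol/L.
Concentrations: [A1] = 3.17 − 3.17X; [B1] = 3.17X; [B2] = 3.17X.
Kc = [B1] [B2] / ([A1]).
Equating to 1.76 mol/L: the physical root is X = 0.518.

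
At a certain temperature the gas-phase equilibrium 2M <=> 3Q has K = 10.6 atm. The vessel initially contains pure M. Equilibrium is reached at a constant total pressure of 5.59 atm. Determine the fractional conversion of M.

X = 0.536

Take 1 mol M as basis and let X be its fractional conversion, so ξ = 0.5X.
Species balance: n_M = 1 − X; n_Q = 1.5X.
Summing: n_T = 1 + 0.5X.
Mole fractions y_i = n_i/n_T; K = p_Q^3 / (p_M^2) with p_i = y_i·P.
Setting this equal to 10.6 atm and taking the physical root (0 < X < 1) gives X = 0.536.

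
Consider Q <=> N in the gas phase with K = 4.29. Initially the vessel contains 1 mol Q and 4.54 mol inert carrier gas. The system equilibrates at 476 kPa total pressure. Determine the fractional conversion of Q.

X = 0.811

Take 1 mol Q as basis and let X be its fractional conversion, so ξ = X.
Moles: n_Q = 1 − X; n_N = X; n_I = 4.54 (inert).
Since Δν = 0, n_T = 5.54 throughout.
y_i = n_i/n_T, p_i = y_i·P. K = p_N / (p_Q).
Setting this equal to 4.29 and taking the physical root (0 < X < 1) gives X = 0.811.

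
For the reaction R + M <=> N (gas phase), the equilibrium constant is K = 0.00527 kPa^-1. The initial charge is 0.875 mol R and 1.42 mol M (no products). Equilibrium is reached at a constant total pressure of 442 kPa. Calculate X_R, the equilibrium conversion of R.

Take 0.875 mol R as basis and let X be its fractional conversion, so ξ = 0.875X.
Mole table: n_R = 0.875 − 0.875X; n_M = 1.42 − 0.875X; n_N = 0.875X.
Summing: n_T = 2.29 − 0.875X.
Mole fractions y_i = n_i/n_T; K = p_N / (p_R p_M) with p_i = y_i·P.
Setting this equal to 0.00527 kPa^-1 and taking the physical root (0 < X < 1) gives X = 0.547.

X = 0.547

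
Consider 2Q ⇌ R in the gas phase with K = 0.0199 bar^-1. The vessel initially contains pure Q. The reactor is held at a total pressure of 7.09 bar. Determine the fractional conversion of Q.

Let X = conversion of Q (basis 1 mol Q); extent of reaction ξ = 0.5X.
Mole table: n_Q = 1 − X; n_R = 0.5X.
Summing: n_T = 1 − 0.5X.
Mole fractions y_i = n_i/n_T; K = p_R / (p_Q^2) with p_i = y_i·P.
Substituting and setting equal to 0.0199 bar^-1 gives a polynomial in X; the root in (0,1) is X = 0.200.

X = 0.200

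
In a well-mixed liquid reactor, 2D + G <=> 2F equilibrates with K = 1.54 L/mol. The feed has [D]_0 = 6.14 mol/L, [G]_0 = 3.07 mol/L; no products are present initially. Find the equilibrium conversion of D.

X = 0.584

Let X = conversion of D; extent ξ = 6.14X/2 mol/L.
Concentrations: [D] = 6.14 − 6.14X; [G] = 3.07 − 3.07X; [F] = 6.14X.
K = [F]^2 / ([D]^2 [G]).
Solving K = 1.54 for X ∈ (0,1): X = 0.584.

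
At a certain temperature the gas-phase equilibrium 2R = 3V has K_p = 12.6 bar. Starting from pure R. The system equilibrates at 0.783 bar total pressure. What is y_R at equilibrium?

Basis: 1 mol R initially; let X = conversion of R. Extent ξ = 0.5X.
Moles: n_R = 1 − X; n_V = 1.5X.
Summing: n_T = 1 + 0.5X.
y_i = n_i/n_T, p_i = y_i·P. K_p = p_V^3 / (p_R^2).
Setting this equal to 12.6 bar and taking the physical root (0 < X < 1) gives X = 0.747.
Then n_R = 0.253, n_T = 1.37, so y_R = 0.184.

y_R = 0.184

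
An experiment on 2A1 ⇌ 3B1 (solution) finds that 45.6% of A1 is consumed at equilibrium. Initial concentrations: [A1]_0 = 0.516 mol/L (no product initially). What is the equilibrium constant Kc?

Let X = conversion of A1.
Concentrations: [A1] = 0.516 − 0.516X; [B1] = 0.774X.
At X = 0.456: [A1] = 0.281, [B1] = 0.353.
Kc = [B1]^3 / ([A1]^2) = 0.558 mol/L.

Kc = 0.558 mol/L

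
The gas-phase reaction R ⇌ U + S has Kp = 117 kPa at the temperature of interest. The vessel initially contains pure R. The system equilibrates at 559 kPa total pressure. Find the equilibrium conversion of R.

X = 0.416

Basis: 1 mol R initially; let X = conversion of R. Extent ξ = X.
Moles: n_R = 1 − X; n_U = X; n_S = X.
Total moles n_T = 1 + X.
Mole fractions y_i = n_i/n_T; Kp = p_U p_S / (p_R) with p_i = y_i·P.
Setting this equal to 117 kPa and taking the physical root (0 < X < 1) gives X = 0.416.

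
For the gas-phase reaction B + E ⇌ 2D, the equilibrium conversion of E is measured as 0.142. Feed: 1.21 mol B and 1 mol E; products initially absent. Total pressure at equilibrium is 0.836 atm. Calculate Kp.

Let X = conversion of E (basis 1 mol E); extent of reaction ξ = X.
Mole table: n_B = 1.21 − X; n_E = 1 − X; n_D = 2X.
n_T stays at 2.21 (no change in mole number).
At X = 0.142: n_B = 1.07, n_E = 0.858, n_D = 0.284, n_T = 2.21.
p_i = (n_i/n_T)·P. Kp = p_D^2 / (p_B p_E) = 0.088.

Kp = 0.088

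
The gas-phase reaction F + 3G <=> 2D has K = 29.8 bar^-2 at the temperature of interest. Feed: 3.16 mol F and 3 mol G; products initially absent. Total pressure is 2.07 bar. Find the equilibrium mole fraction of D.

y_D = 0.358

Basis: 3 mol G initially; let X = conversion of G. Extent ξ = X.
Mole table: n_F = 3.16 − X; n_G = 3 − 3X; n_D = 2X.
n_T = Σnᵢ = 6.16 − 2X.
y_i = n_i/n_T, p_i = y_i·P. K = p_D^2 / (p_F p_G^3).
Equating to 29.8 bar^-2 and solving on 0 < X < 1: X = 0.812.
Then n_D = 1.62, n_T = 4.54, so y_D = 0.358.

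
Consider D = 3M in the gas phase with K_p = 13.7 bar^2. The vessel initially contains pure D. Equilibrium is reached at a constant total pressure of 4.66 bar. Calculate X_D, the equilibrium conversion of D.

X = 0.353

Take 1 mol D as basis and let X be its fractional conversion, so ξ = X.
Moles: n_D = 1 − X; n_M = 3X.
Summing: n_T = 1 + 2X.
y_i = n_i/n_T, p_i = y_i·P. K_p = p_M^3 / (p_D).
Substituting and setting equal to 13.7 bar^2 gives a polynomial in X; the root in (0,1) is X = 0.353.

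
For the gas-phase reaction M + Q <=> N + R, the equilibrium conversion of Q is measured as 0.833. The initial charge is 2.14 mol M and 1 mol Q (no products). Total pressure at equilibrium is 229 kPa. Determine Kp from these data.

Kp = 3.18

Let X = conversion of Q (basis 1 mol Q); extent of reaction ξ = X.
Moles: n_M = 2.14 − X; n_Q = 1 − X; n_N = X; n_R = X.
Total moles n_T = 3.14 (Δν = 0, constant).
At X = 0.833: n_M = 1.31, n_Q = 0.167, n_N = 0.833, n_R = 0.833, n_T = 3.14.
p_i = (n_i/n_T)·P. Kp = p_N p_R / (p_M p_Q) = 3.18.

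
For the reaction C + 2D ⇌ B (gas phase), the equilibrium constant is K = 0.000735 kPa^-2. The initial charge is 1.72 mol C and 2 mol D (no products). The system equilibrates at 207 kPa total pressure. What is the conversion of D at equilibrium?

Let X = conversion of D (basis 2 mol D); extent of reaction ξ = X.
Mole table: n_C = 1.72 − X; n_D = 2 − 2X; n_B = X.
Summing: n_T = 3.72 − 2X.
Mole fractions y_i = n_i/n_T; K = p_B / (p_C p_D^2) with p_i = y_i·P.
Setting this equal to 0.000735 kPa^-2 and taking the physical root (0 < X < 1) gives X = 0.823.

X = 0.823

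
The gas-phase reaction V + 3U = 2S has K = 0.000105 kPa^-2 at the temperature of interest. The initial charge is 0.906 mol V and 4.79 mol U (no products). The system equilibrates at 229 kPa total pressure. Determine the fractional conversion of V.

Let X = conversion of V (basis 0.906 mol V); extent of reaction ξ = 0.906X.
Species balance: n_V = 0.906 − 0.906X; n_U = 4.79 − 2.72X; n_S = 1.81X.
Summing: n_T = 5.7 − 1.81X.
With p_i = (n_i/n_T)P, K = p_S^2 / (p_V p_U^3).
Equating to 0.000105 kPa^-2 and solving on 0 < X < 1: X = 0.716.

X = 0.716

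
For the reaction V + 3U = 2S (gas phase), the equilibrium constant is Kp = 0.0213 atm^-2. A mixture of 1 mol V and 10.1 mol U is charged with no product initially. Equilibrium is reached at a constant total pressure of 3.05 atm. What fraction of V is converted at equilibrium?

X = 0.429

Take 1 mol V as basis and let X be its fractional conversion, so ξ = X.
At extent ξ: n_V = 1 − X; n_U = 10.1 − 3X; n_S = 2X.
n_T = Σnᵢ = 11.1 − 2X.
With p_i = (n_i/n_T)P, Kp = p_S^2 / (p_V p_U^3).
Substituting and setting equal to 0.0213 atm^-2 gives a polynomial in X; the root in (0,1) is X = 0.429.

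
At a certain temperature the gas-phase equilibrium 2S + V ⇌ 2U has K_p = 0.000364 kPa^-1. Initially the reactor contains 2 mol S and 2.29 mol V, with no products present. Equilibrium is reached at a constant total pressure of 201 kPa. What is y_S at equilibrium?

y_S = 0.406

Let X = conversion of S (basis 2 mol S); extent of reaction ξ = X.
At extent ξ: n_S = 2 − 2X; n_V = 2.29 − X; n_U = 2X.
Summing: n_T = 4.29 − X.
Mole fractions y_i = n_i/n_T; K_p = p_U^2 / (p_S^2 p_V) with p_i = y_i·P.
Setting this equal to 0.000364 kPa^-1 and taking the physical root (0 < X < 1) gives X = 0.163.
Then n_S = 1.67, n_T = 4.13, so y_S = 0.406.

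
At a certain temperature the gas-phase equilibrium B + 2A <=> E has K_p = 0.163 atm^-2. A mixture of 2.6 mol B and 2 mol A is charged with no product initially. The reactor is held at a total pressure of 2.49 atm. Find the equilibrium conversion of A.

X = 0.291

Basis: 2 mol A initially; let X = conversion of A. Extent ξ = X.
Species balance: n_B = 2.6 − X; n_A = 2 − 2X; n_E = X.
Total moles n_T = 4.6 − 2X.
y_i = n_i/n_T, p_i = y_i·P. K_p = p_E / (p_B p_A^2).
Setting this equal to 0.163 atm^-2 and taking the physical root (0 < X < 1) gives X = 0.291.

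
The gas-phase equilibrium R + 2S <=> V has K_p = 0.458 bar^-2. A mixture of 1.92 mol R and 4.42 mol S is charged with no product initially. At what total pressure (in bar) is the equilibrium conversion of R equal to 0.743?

Basis: 1.92 mol R initially; let X = conversion of R. Extent ξ = 1.92X.
Moles: n_R = 1.92 − 1.92X; n_S = 4.42 − 3.84X; n_V = 1.92X.
Total moles n_T = 6.34 − 3.84X.
K_p = p_V / (p_R p_S^2) with p_i = (n_i/n_T)·P.
At X = 0.743: the mole-fraction product g(X) = Π y_i^ν_i = 14.32. Since K_p = g(X)·P^{-2}, P = (g/K_p)^(1/2) = (14.32/0.458)^(1/2) = 5.59 bar.

P = 5.59 bar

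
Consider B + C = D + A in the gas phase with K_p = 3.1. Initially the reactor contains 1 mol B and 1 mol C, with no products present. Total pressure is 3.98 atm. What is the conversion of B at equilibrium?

Basis: 1 mol B initially; let X = conversion of B. Extent ξ = X.
At extent ξ: n_B = 1 − X; n_C = 1 − X; n_D = X; n_A = X.
Since Δν = 0, n_T = 2 throughout.
y_i = n_i/n_T, p_i = y_i·P. K_p = p_D p_A / (p_B p_C).
Equating to 3.1 and solving on 0 < X < 1: X = 0.638.

X = 0.638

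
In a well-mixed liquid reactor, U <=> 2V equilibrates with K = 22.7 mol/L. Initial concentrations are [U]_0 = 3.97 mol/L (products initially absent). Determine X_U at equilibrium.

Let X = conversion of U; extent ξ = 3.97·X mol/L.
Concentrations: [U] = 3.97 − 3.97X; [V] = 7.94X.
K = [V]^2 / ([U]).
This equals 22.7 at X = 0.678 (the root in 0 < X < 1).

X = 0.678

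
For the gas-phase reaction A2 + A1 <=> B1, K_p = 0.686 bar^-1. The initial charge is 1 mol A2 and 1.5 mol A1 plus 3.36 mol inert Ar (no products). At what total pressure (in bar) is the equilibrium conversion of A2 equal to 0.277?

P = 2.55 bar

Basis: 1 mol A2 initially; let X = conversion of A2. Extent ξ = X.
At extent ξ: n_A2 = 1 − X; n_A1 = 1.5 − X; n_B1 = X; n_I = 3.36 (inert).
Summing: n_T = 5.86 − X.
K_p = p_B1 / (p_A2 p_A1) with p_i = (n_i/n_T)·P.
At X = 0.277: the mole-fraction product g(X) = Π y_i^ν_i = 1.749. Since K_p = g(X)·P^{-1}, P = (g/K_p)^(1/1) = (1.749/0.686)^(1/1) = 2.55 bar.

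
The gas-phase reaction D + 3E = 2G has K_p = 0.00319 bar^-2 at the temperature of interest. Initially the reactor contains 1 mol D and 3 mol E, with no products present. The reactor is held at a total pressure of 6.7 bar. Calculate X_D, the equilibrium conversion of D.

Take 1 mol D as basis and let X be its fractional conversion, so ξ = X.
At extent ξ: n_D = 1 − X; n_E = 3 − 3X; n_G = 2X.
Summing: n_T = 4 − 2X.
Mole fractions y_i = n_i/n_T; K_p = p_G^2 / (p_D p_E^3) with p_i = y_i·P.
This yields a degree-4 equation in X; solving on (0,1), X = 0.181.

X = 0.181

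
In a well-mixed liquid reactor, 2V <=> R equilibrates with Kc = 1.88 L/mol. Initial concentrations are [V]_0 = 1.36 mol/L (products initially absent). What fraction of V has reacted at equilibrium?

X = 0.645

Let X = conversion of V; extent ξ = 1.36X/2 mol/L.
Concentrations: [V] = 1.36 − 1.36X; [R] = 0.68X.
Kc = [R] / ([V]^2).
Setting equal to 1.88 and solving for X on (0,1) gives X = 0.645.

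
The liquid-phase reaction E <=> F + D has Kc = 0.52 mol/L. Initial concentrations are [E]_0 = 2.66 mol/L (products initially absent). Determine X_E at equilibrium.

X = 0.355

Let X = conversion of E; extent ξ = 2.66·X mol/L.
Concentrations: [E] = 2.66 − 2.66X; [F] = 2.66X; [D] = 2.66X.
Kc = [F] [D] / ([E]).
Equating to 0.52 mol/L: the physical root is X = 0.355.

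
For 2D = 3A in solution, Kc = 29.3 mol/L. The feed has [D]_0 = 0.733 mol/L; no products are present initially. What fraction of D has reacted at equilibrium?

Let X = conversion of D; extent ξ = 0.733X/2 mol/L.
Concentrations: [D] = 0.733 − 0.733X; [A] = 1.1X.
Kc = [A]^3 / ([D]^2).
This equals 29.3 at X = 0.794 (the root in 0 < X < 1).

X = 0.794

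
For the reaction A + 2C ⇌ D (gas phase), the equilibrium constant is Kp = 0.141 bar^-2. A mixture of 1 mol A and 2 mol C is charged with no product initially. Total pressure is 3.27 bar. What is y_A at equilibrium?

Let X = conversion of A (basis 1 mol A); extent of reaction ξ = X.
Moles: n_A = 1 − X; n_C = 2 − 2X; n_D = X.
Total moles n_T = 3 − 2X.
y_i = n_i/n_T, p_i = y_i·P. Kp = p_D / (p_A p_C^2).
Substituting and setting equal to 0.141 bar^-2 gives a polynomial in X; the root in (0,1) is X = 0.331.
Then n_A = 0.669, n_T = 2.34, so y_A = 0.286.

y_A = 0.286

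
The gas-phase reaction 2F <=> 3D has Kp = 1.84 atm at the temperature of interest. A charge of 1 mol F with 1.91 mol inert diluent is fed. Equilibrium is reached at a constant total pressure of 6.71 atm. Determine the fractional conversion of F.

X = 0.434

Take 1 mol F as basis and let X be its fractional conversion, so ξ = 0.5X.
At extent ξ: n_F = 1 − X; n_D = 1.5X; n_I = 1.91 (inert).
n_T = Σnᵢ = 2.91 + 0.5X.
With p_i = (n_i/n_T)P, Kp = p_D^3 / (p_F^2).
Equating to 1.84 atm and solving on 0 < X < 1: X = 0.434.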